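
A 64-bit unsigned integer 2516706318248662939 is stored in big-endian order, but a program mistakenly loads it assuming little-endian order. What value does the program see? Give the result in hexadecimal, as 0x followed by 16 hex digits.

2516706318248662939 in 64-bit hexadecimal is 0x22ED230FF731579B.
Stored big-endian, the bytes at ascending addresses are 22 ED 23 0F F7 31 57 9B.
Read back as little-endian, the first byte is least significant, giving 0x9B5731F70F23ED22.

0x9B5731F70F23ED22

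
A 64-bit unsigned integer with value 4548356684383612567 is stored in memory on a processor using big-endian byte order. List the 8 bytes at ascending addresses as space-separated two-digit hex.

4548356684383612567 in hexadecimal, padded to 64 bits, is 0x3F1F024E64756E97.
Split into bytes (most-significant first): 3F 1F 02 4E 64 75 6E 97.
Big-endian: lowest address holds the most-significant byte.
So the memory order matches the most-significant-first order: 3F 1F 02 4E 64 75 6E 97.

3F 1F 02 4E 64 75 6E 97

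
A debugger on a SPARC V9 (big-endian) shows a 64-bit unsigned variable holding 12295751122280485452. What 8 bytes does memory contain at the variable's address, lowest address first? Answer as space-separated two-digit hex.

12295751122280485452 in hexadecimal, padded to 64 bits, is 0xAAA348800223924C.
Split into bytes (most-significant first): AA A3 48 80 02 23 92 4C.
Big-endian: lowest address holds the most-significant byte.
So the memory order matches the most-significant-first order: AA A3 48 80 02 23 92 4C.

AA A3 48 80 02 23 92 4C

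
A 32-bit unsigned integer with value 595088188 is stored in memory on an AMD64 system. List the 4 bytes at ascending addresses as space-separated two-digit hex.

3C 53 78 23

595088188 in hexadecimal, padded to 32 bits, is 0x2378533C.
Split into bytes (most-significant first): 23 78 53 3C.
In little-endian order the low byte comes first in memory.
So at ascending addresses the bytes are 3C 53 78 23.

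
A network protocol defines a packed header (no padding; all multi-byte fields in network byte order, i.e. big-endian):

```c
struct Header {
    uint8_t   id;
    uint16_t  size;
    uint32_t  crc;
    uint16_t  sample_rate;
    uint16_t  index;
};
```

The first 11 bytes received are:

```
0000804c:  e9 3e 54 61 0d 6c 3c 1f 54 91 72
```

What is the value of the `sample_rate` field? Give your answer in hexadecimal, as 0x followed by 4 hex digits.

0x1F54

`sample_rate` follows `id` (1 B), `size` (2 B), `crc` (4 B), so it starts at offset 1 + 2 + 4 = 7 and occupies 2 bytes.
Bytes at offsets 7..8: 1F 54.
Big-endian: lowest address holds the most-significant byte.
The bytes are already most-significant first: 0x1F54.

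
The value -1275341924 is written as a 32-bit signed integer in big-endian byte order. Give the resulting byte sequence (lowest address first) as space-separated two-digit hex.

Two's complement of -1275341924 in 32 bits: 1275341924 = 0x4C042C64; invert → 0xB3FBD39B; add 1 → 0xB3FBD39C.
Split into bytes (most-significant first): B3 FB D3 9C.
In big-endian order the high byte comes first in memory.
So the memory order matches the most-significant-first order: B3 FB D3 9C.

B3 FB D3 9C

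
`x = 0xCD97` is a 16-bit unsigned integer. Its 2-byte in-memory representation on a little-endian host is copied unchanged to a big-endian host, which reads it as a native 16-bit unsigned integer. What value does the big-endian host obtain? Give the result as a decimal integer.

Stored little-endian, the bytes at ascending addresses are 97 CD.
Read back as big-endian, the last byte is least significant, giving 0x97CD.
0x97CD = 38861.

38861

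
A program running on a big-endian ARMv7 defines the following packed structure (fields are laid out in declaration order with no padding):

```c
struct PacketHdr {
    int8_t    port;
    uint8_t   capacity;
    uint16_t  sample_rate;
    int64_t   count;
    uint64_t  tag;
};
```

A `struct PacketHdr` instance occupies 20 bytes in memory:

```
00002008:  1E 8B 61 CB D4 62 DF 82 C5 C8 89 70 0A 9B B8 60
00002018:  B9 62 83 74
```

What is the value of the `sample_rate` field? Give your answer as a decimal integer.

25035

`sample_rate` follows `port` (1 B), `capacity` (1 B), so it starts at offset 1 + 1 = 2 and occupies 2 bytes.
Bytes at offsets 2..3: 61 CB.
Big-endian: lowest address holds the most-significant byte.
The bytes are already most-significant first: 0x61CB.
0x61CB = 25035.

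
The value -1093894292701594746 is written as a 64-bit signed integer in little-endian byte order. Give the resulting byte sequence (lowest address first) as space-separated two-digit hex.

Two's complement of -1093894292701594746 in 64 bits: 1093894292701594746 = 0x0F2E4B10424E447A; invert → 0xF0D1B4EFBDB1BB85; add 1 → 0xF0D1B4EFBDB1BB86.
Split into bytes (most-significant first): F0 D1 B4 EF BD B1 BB 86.
In little-endian order the low byte comes first in memory.
So at ascending addresses the bytes are 86 BB B1 BD EF B4 D1 F0.

86 BB B1 BD EF B4 D1 F0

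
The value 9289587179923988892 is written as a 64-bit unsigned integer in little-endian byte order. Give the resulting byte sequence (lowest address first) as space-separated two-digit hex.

9C 61 64 61 52 3E EB 80

9289587179923988892 in hexadecimal, padded to 64 bits, is 0x80EB3E526164619C.
Split into bytes (most-significant first): 80 EB 3E 52 61 64 61 9C.
Little-endian stores the least-significant byte at the lowest address.
So at ascending addresses the bytes are 9C 61 64 61 52 3E EB 80.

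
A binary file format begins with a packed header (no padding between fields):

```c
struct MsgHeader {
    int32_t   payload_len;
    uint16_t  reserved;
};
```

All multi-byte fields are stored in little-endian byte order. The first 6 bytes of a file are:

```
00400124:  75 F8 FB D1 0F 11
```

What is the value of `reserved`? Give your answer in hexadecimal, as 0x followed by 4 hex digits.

0x110F

`reserved` follows `payload_len` (4 bytes), so it starts at byte offset 4 and occupies 2 bytes.
Bytes at offsets 4..5: 0F 11.
In little-endian order the low byte comes first in memory.
Reassemble most-significant byte first: 11 0F → 0x110F.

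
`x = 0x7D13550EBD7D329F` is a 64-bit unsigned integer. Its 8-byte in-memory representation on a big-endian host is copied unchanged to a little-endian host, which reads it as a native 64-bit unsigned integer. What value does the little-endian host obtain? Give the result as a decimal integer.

Stored big-endian, the bytes at ascending addresses are 7D 13 55 0E BD 7D 32 9F.
Read back as little-endian, the first byte is least significant, giving 0x9F327DBD0E55137D.
0x9F327DBD0E55137D = 11471369451808822141.

11471369451808822141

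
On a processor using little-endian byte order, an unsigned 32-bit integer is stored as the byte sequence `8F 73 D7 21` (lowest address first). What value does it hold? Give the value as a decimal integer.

In little-endian order the low byte comes first in memory.
Reassemble most-significant byte first: 21 D7 73 8F → 0x21D7738F.
0x21D7738F = 567767951.

567767951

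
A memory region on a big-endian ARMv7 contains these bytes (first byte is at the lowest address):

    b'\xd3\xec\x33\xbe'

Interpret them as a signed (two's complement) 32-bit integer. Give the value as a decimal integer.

-739494978

In big-endian order the high byte comes first in memory.
The bytes are already most-significant first: 0xD3EC33BE.
Top bit is set, so as a signed 32-bit value this is 0xD3EC33BE − 2^32 = -739494978.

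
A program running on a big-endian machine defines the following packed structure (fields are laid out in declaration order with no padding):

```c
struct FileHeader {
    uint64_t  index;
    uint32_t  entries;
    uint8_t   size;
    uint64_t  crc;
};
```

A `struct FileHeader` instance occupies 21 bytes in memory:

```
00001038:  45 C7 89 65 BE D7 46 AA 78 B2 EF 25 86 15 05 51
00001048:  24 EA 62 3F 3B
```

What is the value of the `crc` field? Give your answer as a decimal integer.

1514706068673019707

`crc` follows `index` (8 B), `entries` (4 B), `size` (1 B), so it starts at offset 8 + 4 + 1 = 13 and occupies 8 bytes.
Bytes at offsets 13..20: 15 05 51 24 EA 62 3F 3B.
Big-endian: lowest address holds the most-significant byte.
The bytes are already most-significant first: 0x15055124EA623F3B.
0x15055124EA623F3B = 1514706068673019707.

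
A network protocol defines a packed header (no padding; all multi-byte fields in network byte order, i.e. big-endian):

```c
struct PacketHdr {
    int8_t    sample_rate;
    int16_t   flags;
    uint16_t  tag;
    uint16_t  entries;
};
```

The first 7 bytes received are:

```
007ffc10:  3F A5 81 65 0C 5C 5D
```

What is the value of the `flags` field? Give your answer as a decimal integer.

-23167

`flags` follows `sample_rate` (1 byte), so it starts at byte offset 1 and occupies 2 bytes.
Bytes at offsets 1..2: A5 81.
In big-endian order the high byte comes first in memory.
The bytes are already most-significant first: 0xA581.
Top bit is set, so as a signed 16-bit value this is 0xA581 − 2^16 = -23167.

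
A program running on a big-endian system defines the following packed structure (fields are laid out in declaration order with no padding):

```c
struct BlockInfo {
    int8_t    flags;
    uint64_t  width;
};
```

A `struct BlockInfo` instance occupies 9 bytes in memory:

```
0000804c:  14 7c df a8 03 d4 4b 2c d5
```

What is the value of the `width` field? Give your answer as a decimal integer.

8998095314909605077

`width` follows `flags` (1 byte), so it starts at byte offset 1 and occupies 8 bytes.
Bytes at offsets 1..8: 7C DF A8 03 D4 4B 2C D5.
Big-endian stores the most-significant byte at the lowest address.
The bytes are already most-significant first: 0x7CDFA803D44B2CD5.
0x7CDFA803D44B2CD5 = 8998095314909605077.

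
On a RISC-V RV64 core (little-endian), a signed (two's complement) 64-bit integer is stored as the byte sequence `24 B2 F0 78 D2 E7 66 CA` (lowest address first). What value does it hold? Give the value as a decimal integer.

In little-endian order the low byte comes first in memory.
Reassemble most-significant byte first: CA 66 E7 D2 78 F0 B2 24 → 0xCA66E7D278F0B224.
Top bit is set, so as a signed 64-bit value this is 0xCA66E7D278F0B224 − 2^64 = -3862144739265433052.

-3862144739265433052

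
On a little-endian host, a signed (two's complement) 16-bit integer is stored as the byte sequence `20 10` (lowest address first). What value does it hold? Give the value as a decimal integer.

In little-endian order the low byte comes first in memory.
Reassemble most-significant byte first: 10 20 → 0x1020.
0x1020 = 4128.

4128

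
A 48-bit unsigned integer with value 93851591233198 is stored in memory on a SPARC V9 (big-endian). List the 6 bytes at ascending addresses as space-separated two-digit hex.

55 5B 86 C1 CE AE

93851591233198 in hexadecimal, padded to 48 bits, is 0x555B86C1CEAE.
Split into bytes (most-significant first): 55 5B 86 C1 CE AE.
In big-endian order the high byte comes first in memory.
So the memory order matches the most-significant-first order: 55 5B 86 C1 CE AE.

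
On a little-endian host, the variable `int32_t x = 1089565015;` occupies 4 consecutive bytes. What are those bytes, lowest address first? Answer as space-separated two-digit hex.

57 71 F1 40

1089565015 in hexadecimal, padded to 32 bits, is 0x40F17157.
Split into bytes (most-significant first): 40 F1 71 57.
Little-endian stores the least-significant byte at the lowest address.
So at ascending addresses the bytes are 57 71 F1 40.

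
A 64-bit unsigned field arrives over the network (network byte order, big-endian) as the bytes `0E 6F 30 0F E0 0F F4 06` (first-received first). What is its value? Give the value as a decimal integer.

In big-endian order the high byte comes first in memory.
The bytes are already most-significant first: 0x0E6F300FE00FF406.
0x0E6F300FE00FF406 = 1040102883687658502.

1040102883687658502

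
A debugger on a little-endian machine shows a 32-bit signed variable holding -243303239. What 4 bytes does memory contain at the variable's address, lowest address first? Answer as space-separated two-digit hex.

B9 7C 7F F1

Two's complement of -243303239 in 32 bits: 243303239 = 0x0E808347; invert → 0xF17F7CB8; add 1 → 0xF17F7CB9.
Split into bytes (most-significant first): F1 7F 7C B9.
Little-endian stores the least-significant byte at the lowest address.
So at ascending addresses the bytes are B9 7C 7F F1.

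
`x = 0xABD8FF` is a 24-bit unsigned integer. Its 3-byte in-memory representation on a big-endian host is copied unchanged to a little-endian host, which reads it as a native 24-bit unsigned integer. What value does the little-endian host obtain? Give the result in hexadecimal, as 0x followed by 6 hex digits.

0xFFD8AB

Stored big-endian, the bytes at ascending addresses are AB D8 FF.
Read back as little-endian, the first byte is least significant, giving 0xFFD8AB.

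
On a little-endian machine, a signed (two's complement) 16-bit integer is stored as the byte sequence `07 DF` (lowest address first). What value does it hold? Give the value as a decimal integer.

Little-endian: lowest address holds the least-significant byte.
Reassemble most-significant byte first: DF 07 → 0xDF07.
Top bit is set, so as a signed 16-bit value this is 0xDF07 − 2^16 = -8441.

-8441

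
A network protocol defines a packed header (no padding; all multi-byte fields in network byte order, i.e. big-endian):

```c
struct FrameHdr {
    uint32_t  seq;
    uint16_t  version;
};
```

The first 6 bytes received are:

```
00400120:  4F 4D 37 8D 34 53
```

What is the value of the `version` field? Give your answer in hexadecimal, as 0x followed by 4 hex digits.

0x3453

`version` follows `seq` (4 bytes), so it starts at byte offset 4 and occupies 2 bytes.
Bytes at offsets 4..5: 34 53.
Big-endian: lowest address holds the most-significant byte.
The bytes are already most-significant first: 0x3453.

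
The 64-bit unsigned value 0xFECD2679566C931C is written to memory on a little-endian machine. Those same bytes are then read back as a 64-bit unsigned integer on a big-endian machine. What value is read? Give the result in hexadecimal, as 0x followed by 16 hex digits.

Stored little-endian, the bytes at ascending addresses are 1C 93 6C 56 79 26 CD FE.
Read back as big-endian, the last byte is least significant, giving 0x1C936C567926CDFE.

0x1C936C567926CDFE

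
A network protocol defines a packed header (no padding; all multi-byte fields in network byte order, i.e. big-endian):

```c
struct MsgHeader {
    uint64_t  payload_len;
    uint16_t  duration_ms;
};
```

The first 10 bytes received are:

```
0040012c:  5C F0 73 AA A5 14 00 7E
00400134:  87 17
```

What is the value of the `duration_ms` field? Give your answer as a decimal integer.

34583

`duration_ms` follows `payload_len` (8 bytes), so it starts at byte offset 8 and occupies 2 bytes.
Bytes at offsets 8..9: 87 17.
Big-endian stores the most-significant byte at the lowest address.
The bytes are already most-significant first: 0x8717.
0x8717 = 34583.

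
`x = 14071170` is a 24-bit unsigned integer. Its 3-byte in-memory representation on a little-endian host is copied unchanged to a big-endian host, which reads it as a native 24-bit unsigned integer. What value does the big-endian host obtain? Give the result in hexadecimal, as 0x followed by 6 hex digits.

0x82B5D6

14071170 in 24-bit hexadecimal is 0xD6B582.
Stored little-endian, the bytes at ascending addresses are 82 B5 D6.
Read back as big-endian, the last byte is least significant, giving 0x82B5D6.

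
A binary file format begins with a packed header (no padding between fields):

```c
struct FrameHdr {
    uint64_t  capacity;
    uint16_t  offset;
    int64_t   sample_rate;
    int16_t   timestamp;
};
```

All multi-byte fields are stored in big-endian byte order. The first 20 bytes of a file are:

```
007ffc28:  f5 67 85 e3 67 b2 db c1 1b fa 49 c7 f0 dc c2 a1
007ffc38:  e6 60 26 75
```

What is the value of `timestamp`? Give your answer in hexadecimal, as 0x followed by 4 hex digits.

0x2675

`timestamp` follows `capacity` (8 B), `offset` (2 B), `sample_rate` (8 B), so it starts at offset 8 + 2 + 8 = 18 and occupies 2 bytes.
Bytes at offsets 18..19: 26 75.
Big-endian stores the most-significant byte at the lowest address.
The bytes are already most-significant first: 0x2675.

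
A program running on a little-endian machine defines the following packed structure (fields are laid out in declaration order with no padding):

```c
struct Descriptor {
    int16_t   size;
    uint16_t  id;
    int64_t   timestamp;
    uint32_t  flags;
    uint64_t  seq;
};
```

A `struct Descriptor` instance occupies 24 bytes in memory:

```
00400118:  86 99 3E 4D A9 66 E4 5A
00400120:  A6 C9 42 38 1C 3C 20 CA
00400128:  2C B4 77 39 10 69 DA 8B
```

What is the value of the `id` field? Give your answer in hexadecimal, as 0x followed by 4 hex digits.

0x4D3E

`id` follows `size` (2 bytes), so it starts at byte offset 2 and occupies 2 bytes.
Bytes at offsets 2..3: 3E 4D.
Little-endian: lowest address holds the least-significant byte.
Reassemble most-significant byte first: 4D 3E → 0x4D3E.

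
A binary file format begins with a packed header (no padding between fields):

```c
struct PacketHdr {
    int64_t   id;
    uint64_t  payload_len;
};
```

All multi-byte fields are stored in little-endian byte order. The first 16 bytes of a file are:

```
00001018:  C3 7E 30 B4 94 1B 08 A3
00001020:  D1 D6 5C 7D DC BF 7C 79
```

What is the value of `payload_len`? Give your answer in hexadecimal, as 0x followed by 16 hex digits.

`payload_len` follows `id` (8 bytes), so it starts at byte offset 8 and occupies 8 bytes.
Bytes at offsets 8..15: D1 D6 5C 7D DC BF 7C 79.
Little-endian: lowest address holds the least-significant byte.
Reassemble most-significant byte first: 79 7C BF DC 7D 5C D6 D1 → 0x797CBFDC7D5CD6D1.

0x797CBFDC7D5CD6D1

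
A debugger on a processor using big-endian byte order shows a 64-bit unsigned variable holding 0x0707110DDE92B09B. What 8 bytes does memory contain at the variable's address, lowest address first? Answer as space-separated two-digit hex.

07 07 11 0D DE 92 B0 9B

Split into bytes (most-significant first): 07 07 11 0D DE 92 B0 9B.
In big-endian order the high byte comes first in memory.
So the memory order matches the most-significant-first order: 07 07 11 0D DE 92 B0 9B.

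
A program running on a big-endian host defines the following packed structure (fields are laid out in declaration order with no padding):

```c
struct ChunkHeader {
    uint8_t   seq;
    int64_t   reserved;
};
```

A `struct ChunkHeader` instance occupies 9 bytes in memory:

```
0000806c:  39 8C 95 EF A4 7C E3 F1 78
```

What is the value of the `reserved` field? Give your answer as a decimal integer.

-8316477647120764552

`reserved` follows `seq` (1 byte), so it starts at byte offset 1 and occupies 8 bytes.
Bytes at offsets 1..8: 8C 95 EF A4 7C E3 F1 78.
In big-endian order the high byte comes first in memory.
The bytes are already most-significant first: 0x8C95EFA47CE3F178.
Top bit is set, so as a signed 64-bit value this is 0x8C95EFA47CE3F178 − 2^64 = -8316477647120764552.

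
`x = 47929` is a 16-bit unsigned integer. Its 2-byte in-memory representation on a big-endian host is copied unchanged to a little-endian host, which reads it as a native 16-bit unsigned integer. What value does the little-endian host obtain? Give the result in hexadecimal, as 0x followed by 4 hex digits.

0x39BB

47929 in 16-bit hexadecimal is 0xBB39.
Stored big-endian, the bytes at ascending addresses are BB 39.
Read back as little-endian, the first byte is least significant, giving 0x39BB.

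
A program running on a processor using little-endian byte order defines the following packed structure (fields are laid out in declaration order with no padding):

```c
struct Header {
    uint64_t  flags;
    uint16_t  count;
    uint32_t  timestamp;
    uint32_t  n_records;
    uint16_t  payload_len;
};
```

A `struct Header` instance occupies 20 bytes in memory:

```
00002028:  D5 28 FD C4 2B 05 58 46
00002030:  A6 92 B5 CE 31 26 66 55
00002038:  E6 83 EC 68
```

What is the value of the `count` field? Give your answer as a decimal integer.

`count` follows `flags` (8 bytes), so it starts at byte offset 8 and occupies 2 bytes.
Bytes at offsets 8..9: A6 92.
Little-endian: lowest address holds the least-significant byte.
Reassemble most-significant byte first: 92 A6 → 0x92A6.
0x92A6 = 37542.

37542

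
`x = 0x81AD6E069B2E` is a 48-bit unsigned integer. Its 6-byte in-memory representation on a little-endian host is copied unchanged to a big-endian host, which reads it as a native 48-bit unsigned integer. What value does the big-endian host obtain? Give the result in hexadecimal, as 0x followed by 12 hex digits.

Stored little-endian, the bytes at ascending addresses are 2E 9B 06 6E AD 81.
Read back as big-endian, the last byte is least significant, giving 0x2E9B066EAD81.

0x2E9B066EAD81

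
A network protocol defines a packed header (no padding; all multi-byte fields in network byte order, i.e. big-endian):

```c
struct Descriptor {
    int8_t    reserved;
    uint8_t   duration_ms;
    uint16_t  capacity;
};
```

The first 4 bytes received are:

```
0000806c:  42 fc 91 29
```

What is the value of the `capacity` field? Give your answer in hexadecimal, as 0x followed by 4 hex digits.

`capacity` follows `reserved` (1 B), `duration_ms` (1 B), so it starts at offset 1 + 1 = 2 and occupies 2 bytes.
Bytes at offsets 2..3: 91 29.
In big-endian order the high byte comes first in memory.
The bytes are already most-significant first: 0x9129.

0x9129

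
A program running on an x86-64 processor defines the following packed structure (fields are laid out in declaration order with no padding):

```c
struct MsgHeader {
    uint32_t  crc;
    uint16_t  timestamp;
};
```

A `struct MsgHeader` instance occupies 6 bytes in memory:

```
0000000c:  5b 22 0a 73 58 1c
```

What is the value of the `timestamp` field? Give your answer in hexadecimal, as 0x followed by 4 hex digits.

0x1C58

`timestamp` follows `crc` (4 bytes), so it starts at byte offset 4 and occupies 2 bytes.
Bytes at offsets 4..5: 58 1C.
Little-endian stores the least-significant byte at the lowest address.
Reassemble most-significant byte first: 1C 58 → 0x1C58.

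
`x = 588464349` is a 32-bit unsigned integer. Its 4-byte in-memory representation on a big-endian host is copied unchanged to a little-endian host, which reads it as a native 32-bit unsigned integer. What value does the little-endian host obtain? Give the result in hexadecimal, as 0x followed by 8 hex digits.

588464349 in 32-bit hexadecimal is 0x231340DD.
Stored big-endian, the bytes at ascending addresses are 23 13 40 DD.
Read back as little-endian, the first byte is least significant, giving 0xDD401323.

0xDD401323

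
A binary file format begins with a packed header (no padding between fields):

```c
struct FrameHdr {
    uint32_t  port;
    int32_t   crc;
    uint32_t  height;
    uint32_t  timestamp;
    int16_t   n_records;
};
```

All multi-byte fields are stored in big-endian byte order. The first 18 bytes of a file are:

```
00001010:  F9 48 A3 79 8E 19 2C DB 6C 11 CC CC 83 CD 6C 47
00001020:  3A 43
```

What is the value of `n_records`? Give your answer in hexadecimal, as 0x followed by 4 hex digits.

0x3A43

`n_records` follows `port` (4 B), `crc` (4 B), `height` (4 B), `timestamp` (4 B), so it starts at offset 4 + 4 + 4 + 4 = 16 and occupies 2 bytes.
Bytes at offsets 16..17: 3A 43.
Big-endian stores the most-significant byte at the lowest address.
The bytes are already most-significant first: 0x3A43.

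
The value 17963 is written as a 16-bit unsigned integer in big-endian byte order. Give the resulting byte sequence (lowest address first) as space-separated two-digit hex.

17963 in hexadecimal, padded to 16 bits, is 0x462B.
Split into bytes (most-significant first): 46 2B.
Big-endian stores the most-significant byte at the lowest address.
So the memory order matches the most-significant-first order: 46 2B.

46 2B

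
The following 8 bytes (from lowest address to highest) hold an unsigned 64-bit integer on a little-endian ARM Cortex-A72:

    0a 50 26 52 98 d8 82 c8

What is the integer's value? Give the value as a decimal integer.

Little-endian stores the least-significant byte at the lowest address.
Reassemble most-significant byte first: C8 82 D8 98 52 26 50 0A → 0xC882D8985226500A.
0xC882D8985226500A = 14448348703282843658.

14448348703282843658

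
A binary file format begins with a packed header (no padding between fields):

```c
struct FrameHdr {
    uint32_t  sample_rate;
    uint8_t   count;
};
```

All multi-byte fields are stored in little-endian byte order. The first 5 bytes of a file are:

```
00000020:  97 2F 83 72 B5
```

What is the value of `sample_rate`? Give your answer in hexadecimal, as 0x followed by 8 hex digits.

0x72832F97

`sample_rate` is the first field, at byte offset 0, occupying 4 bytes.
Bytes at offsets 0..3: 97 2F 83 72.
Little-endian stores the least-significant byte at the lowest address.
Reassemble most-significant byte first: 72 83 2F 97 → 0x72832F97.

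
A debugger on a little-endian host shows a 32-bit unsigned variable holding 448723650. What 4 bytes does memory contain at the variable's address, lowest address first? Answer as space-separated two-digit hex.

448723650 in hexadecimal, padded to 32 bits, is 0x1ABEFAC2.
Split into bytes (most-significant first): 1A BE FA C2.
Little-endian: lowest address holds the least-significant byte.
So at ascending addresses the bytes are C2 FA BE 1A.

C2 FA BE 1A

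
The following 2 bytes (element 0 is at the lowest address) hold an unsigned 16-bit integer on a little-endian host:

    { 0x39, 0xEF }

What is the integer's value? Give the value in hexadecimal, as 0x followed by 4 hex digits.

0xEF39

Little-endian stores the least-significant byte at the lowest address.
Reassemble most-significant byte first: EF 39 → 0xEF39.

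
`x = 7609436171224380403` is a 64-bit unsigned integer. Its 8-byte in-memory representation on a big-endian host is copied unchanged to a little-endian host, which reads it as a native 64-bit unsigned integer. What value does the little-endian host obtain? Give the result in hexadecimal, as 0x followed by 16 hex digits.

0xF373D696E1259A69

7609436171224380403 in 64-bit hexadecimal is 0x699A25E196D673F3.
Stored big-endian, the bytes at ascending addresses are 69 9A 25 E1 96 D6 73 F3.
Read back as little-endian, the first byte is least significant, giving 0xF373D696E1259A69.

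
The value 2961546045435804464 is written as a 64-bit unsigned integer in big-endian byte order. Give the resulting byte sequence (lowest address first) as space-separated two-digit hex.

2961546045435804464 in hexadecimal, padded to 64 bits, is 0x2919866FF829FB30.
Split into bytes (most-significant first): 29 19 86 6F F8 29 FB 30.
Big-endian stores the most-significant byte at the lowest address.
So the memory order matches the most-significant-first order: 29 19 86 6F F8 29 FB 30.

29 19 86 6F F8 29 FB 30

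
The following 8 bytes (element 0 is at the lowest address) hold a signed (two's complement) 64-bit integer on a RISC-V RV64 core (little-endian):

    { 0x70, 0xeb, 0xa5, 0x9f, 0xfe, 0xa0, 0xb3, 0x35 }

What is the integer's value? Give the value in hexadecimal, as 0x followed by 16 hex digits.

In little-endian order the low byte comes first in memory.
Reassemble most-significant byte first: 35 B3 A0 FE 9F A5 EB 70 → 0x35B3A0FE9FA5EB70.

0x35B3A0FE9FA5EB70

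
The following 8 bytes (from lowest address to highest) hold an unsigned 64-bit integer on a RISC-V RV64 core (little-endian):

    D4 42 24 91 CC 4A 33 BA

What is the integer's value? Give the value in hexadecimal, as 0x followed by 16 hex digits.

Little-endian stores the least-significant byte at the lowest address.
Reassemble most-significant byte first: BA 33 4A CC 91 24 42 D4 → 0xBA334ACC912442D4.

0xBA334ACC912442D4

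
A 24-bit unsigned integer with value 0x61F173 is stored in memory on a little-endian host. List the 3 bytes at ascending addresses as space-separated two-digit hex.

73 F1 61

Split into bytes (most-significant first): 61 F1 73.
In little-endian order the low byte comes first in memory.
So at ascending addresses the bytes are 73 F1 61.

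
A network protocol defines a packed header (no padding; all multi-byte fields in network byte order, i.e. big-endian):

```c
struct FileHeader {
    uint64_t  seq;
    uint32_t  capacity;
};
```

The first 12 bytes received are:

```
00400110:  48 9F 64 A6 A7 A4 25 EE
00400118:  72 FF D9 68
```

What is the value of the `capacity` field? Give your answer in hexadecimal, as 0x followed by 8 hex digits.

0x72FFD968

`capacity` follows `seq` (8 bytes), so it starts at byte offset 8 and occupies 4 bytes.
Bytes at offsets 8..11: 72 FF D9 68.
Big-endian stores the most-significant byte at the lowest address.
The bytes are already most-significant first: 0x72FFD968.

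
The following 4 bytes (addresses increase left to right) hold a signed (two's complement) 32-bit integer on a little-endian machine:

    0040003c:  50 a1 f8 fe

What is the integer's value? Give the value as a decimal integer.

Little-endian stores the least-significant byte at the lowest address.
Reassemble most-significant byte first: FE F8 A1 50 → 0xFEF8A150.
Top bit is set, so as a signed 32-bit value this is 0xFEF8A150 − 2^32 = -17260208.

-17260208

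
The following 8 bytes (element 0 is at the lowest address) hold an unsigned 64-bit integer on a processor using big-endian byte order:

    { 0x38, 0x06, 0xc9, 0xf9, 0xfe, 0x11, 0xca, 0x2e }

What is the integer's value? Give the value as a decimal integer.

4037136191530846766

Big-endian: lowest address holds the most-significant byte.
The bytes are already most-significant first: 0x3806C9F9FE11CA2E.
0x3806C9F9FE11CA2E = 4037136191530846766.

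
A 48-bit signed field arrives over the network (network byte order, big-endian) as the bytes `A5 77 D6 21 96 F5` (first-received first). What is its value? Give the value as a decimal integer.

Big-endian stores the most-significant byte at the lowest address.
The bytes are already most-significant first: 0xA577D62196F5.
Top bit is set, so as a signed 48-bit value this is 0xA577D62196F5 − 2^48 = -99540864493835.

-99540864493835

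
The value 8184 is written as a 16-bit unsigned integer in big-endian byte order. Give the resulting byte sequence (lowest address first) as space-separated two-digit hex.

8184 in hexadecimal, padded to 16 bits, is 0x1FF8.
Split into bytes (most-significant first): 1F F8.
Big-endian stores the most-significant byte at the lowest address.
So the memory order matches the most-significant-first order: 1F F8.

1F F8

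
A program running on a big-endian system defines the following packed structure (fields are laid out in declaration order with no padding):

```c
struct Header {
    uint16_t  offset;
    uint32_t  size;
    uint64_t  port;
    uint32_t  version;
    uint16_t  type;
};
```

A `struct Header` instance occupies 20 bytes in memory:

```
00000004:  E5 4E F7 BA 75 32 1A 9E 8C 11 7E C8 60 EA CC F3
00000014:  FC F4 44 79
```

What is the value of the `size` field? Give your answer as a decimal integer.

`size` follows `offset` (2 bytes), so it starts at byte offset 2 and occupies 4 bytes.
Bytes at offsets 2..5: F7 BA 75 32.
In big-endian order the high byte comes first in memory.
The bytes are already most-significant first: 0xF7BA7532.
0xF7BA7532 = 4156192050.

4156192050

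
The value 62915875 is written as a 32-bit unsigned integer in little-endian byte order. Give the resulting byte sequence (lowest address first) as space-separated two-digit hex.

23 05 C0 03

62915875 in hexadecimal, padded to 32 bits, is 0x03C00523.
Split into bytes (most-significant first): 03 C0 05 23.
Little-endian: lowest address holds the least-significant byte.
So at ascending addresses the bytes are 23 05 C0 03.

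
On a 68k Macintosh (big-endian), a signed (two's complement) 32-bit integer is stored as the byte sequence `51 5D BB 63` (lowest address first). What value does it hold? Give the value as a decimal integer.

Big-endian: lowest address holds the most-significant byte.
The bytes are already most-significant first: 0x515DBB63.
0x515DBB63 = 1365097315.

1365097315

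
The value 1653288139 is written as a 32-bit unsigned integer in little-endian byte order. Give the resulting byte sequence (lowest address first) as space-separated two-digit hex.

1653288139 in hexadecimal, padded to 32 bits, is 0x628B2CCB.
Split into bytes (most-significant first): 62 8B 2C CB.
In little-endian order the low byte comes first in memory.
So at ascending addresses the bytes are CB 2C 8B 62.

CB 2C 8B 62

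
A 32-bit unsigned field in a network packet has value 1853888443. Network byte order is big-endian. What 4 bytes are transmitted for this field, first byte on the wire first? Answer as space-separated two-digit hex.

1853888443 in hexadecimal, padded to 32 bits, is 0x6E8017BB.
Split into bytes (most-significant first): 6E 80 17 BB.
Big-endian: lowest address holds the most-significant byte.
So the memory order matches the most-significant-first order: 6E 80 17 BB.

6E 80 17 BB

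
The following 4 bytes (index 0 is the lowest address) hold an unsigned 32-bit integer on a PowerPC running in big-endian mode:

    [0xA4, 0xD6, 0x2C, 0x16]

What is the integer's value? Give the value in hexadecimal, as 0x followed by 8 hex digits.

0xA4D62C16

Big-endian stores the most-significant byte at the lowest address.
The bytes are already most-significant first: 0xA4D62C16.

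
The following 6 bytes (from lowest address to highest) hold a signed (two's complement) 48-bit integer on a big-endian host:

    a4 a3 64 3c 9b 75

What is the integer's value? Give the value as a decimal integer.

-100453308392587

Big-endian: lowest address holds the most-significant byte.
The bytes are already most-significant first: 0xA4A3643C9B75.
Top bit is set, so as a signed 48-bit value this is 0xA4A3643C9B75 − 2^48 = -100453308392587.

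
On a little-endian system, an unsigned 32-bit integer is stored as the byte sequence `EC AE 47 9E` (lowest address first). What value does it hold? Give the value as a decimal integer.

2655497964

Little-endian stores the least-significant byte at the lowest address.
Reassemble most-significant byte first: 9E 47 AE EC → 0x9E47AEEC.
0x9E47AEEC = 2655497964.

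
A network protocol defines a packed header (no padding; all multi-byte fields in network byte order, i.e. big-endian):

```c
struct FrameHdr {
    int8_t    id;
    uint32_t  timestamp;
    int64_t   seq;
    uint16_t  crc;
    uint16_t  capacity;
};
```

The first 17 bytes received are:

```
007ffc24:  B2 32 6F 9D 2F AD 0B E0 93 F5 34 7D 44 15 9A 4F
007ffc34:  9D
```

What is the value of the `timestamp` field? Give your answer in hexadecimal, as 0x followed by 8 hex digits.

0x326F9D2F

`timestamp` follows `id` (1 byte), so it starts at byte offset 1 and occupies 4 bytes.
Bytes at offsets 1..4: 32 6F 9D 2F.
In big-endian order the high byte comes first in memory.
The bytes are already most-significant first: 0x326F9D2F.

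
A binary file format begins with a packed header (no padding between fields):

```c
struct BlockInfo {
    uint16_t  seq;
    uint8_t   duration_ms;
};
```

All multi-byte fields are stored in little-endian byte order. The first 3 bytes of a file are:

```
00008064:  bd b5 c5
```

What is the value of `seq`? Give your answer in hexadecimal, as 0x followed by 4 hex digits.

0xB5BD

`seq` is the first field, at byte offset 0, occupying 2 bytes.
Bytes at offsets 0..1: BD B5.
Little-endian stores the least-significant byte at the lowest address.
Reassemble most-significant byte first: B5 BD → 0xB5BD.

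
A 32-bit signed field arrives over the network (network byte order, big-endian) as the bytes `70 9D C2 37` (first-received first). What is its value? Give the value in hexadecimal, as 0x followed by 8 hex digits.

0x709DC237

Big-endian: lowest address holds the most-significant byte.
The bytes are already most-significant first: 0x709DC237.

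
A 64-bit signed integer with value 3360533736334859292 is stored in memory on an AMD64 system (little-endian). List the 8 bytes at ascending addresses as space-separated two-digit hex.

1C 9C F4 D9 A0 03 A3 2E

3360533736334859292 in hexadecimal, padded to 64 bits, is 0x2EA303A0D9F49C1C.
Split into bytes (most-significant first): 2E A3 03 A0 D9 F4 9C 1C.
Little-endian: lowest address holds the least-significant byte.
So at ascending addresses the bytes are 1C 9C F4 D9 A0 03 A3 2E.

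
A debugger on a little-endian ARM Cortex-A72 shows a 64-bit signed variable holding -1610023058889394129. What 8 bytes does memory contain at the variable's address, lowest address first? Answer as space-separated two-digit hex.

Two's complement of -1610023058889394129 in 64 bits: 1610023058889394129 = 0x1657F371194A47D1; invert → 0xE9A80C8EE6B5B82E; add 1 → 0xE9A80C8EE6B5B82F.
Split into bytes (most-significant first): E9 A8 0C 8E E6 B5 B8 2F.
In little-endian order the low byte comes first in memory.
So at ascending addresses the bytes are 2F B8 B5 E6 8E 0C A8 E9.

2F B8 B5 E6 8E 0C A8 E9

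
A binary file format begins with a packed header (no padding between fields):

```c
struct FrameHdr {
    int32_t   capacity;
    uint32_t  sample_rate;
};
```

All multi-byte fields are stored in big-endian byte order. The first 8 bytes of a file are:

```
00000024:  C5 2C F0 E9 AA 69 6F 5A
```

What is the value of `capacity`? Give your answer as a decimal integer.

`capacity` is the first field, at byte offset 0, occupying 4 bytes.
Bytes at offsets 0..3: C5 2C F0 E9.
In big-endian order the high byte comes first in memory.
The bytes are already most-significant first: 0xC52CF0E9.
Top bit is set, so as a signed 32-bit value this is 0xC52CF0E9 − 2^32 = -986910487.

-986910487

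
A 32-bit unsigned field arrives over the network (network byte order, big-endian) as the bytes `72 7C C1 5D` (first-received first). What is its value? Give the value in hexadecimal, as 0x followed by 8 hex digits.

0x727CC15D

In big-endian order the high byte comes first in memory.
The bytes are already most-significant first: 0x727CC15D.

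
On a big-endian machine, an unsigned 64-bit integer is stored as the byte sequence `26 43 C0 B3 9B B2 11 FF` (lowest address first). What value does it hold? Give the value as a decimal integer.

2757259274524692991

Big-endian: lowest address holds the most-significant byte.
The bytes are already most-significant first: 0x2643C0B39BB211FF.
0x2643C0B39BB211FF = 2757259274524692991.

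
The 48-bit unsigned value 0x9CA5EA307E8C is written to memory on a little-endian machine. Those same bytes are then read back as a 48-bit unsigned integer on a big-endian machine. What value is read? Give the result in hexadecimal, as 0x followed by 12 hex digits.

Stored little-endian, the bytes at ascending addresses are 8C 7E 30 EA A5 9C.
Read back as big-endian, the last byte is least significant, giving 0x8C7E30EAA59C.

0x8C7E30EAA59C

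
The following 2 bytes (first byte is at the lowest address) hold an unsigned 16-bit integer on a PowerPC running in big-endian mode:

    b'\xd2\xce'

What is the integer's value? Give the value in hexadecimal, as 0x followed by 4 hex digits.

Big-endian: lowest address holds the most-significant byte.
The bytes are already most-significant first: 0xD2CE.

0xD2CE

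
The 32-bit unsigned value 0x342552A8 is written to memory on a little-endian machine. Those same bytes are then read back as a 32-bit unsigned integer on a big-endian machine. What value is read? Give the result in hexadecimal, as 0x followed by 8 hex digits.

Stored little-endian, the bytes at ascending addresses are A8 52 25 34.
Read back as big-endian, the last byte is least significant, giving 0xA8522534.

0xA8522534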